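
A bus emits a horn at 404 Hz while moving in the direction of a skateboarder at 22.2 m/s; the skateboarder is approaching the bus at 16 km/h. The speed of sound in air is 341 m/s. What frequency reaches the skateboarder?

438 Hz

16 km/h = 4.444 m/s.
General Doppler shift: f' = f · (v + v_o)/(v − v_s).
f' = 404 × (341 + 4.444)/(341 − 22.2) = 404 × 345.44/318.8 ≈ 438 Hz.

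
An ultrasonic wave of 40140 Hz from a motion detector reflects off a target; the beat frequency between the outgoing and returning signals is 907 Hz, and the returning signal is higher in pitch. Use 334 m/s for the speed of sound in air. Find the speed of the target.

3.7 m/s

Double Doppler shift off a moving reflector: f₂ = f₀ · (v + u)/(v − u) (u > 0 toward emitter).
Returning signal is higher, so f₂ = f₀ + Δf = 40140 + 907 = 41047 Hz.
Rearranging, u = v · (f₂ − f₀)/(f₂ + f₀) = 334 × 907/81187 ≈ 3.7 m/s.
So the target is moving at 3.7 m/s toward the emitter.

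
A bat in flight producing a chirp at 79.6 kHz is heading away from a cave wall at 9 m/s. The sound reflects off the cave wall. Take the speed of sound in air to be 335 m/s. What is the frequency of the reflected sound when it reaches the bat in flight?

The cave wall receives the sound from a moving source: f₁ = f₀ · v/(v + v_e) = 79.6 × 335/344 ≈ 77.5 kHz.
On the return leg the bat in flight is a moving observer: f₂ = f₁ · (v − v_e)/v = 77.5 × 326/335 ≈ 75.4 kHz.

75.4 kHz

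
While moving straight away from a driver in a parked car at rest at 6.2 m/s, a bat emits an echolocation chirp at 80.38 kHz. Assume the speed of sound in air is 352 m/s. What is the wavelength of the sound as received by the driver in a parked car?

4.46 mm

Only the source moves, away from the listener, so f' = f · v/(v + v_s).
f' = 80.38 × 352/(352 + 6.2) ≈ 79.0 kHz.
λ' = v/f' = 352/78988.7 ≈ 4.46 mm.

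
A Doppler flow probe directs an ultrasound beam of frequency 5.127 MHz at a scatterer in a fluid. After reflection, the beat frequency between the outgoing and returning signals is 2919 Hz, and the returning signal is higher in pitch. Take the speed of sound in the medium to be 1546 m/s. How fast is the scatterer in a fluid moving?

Double Doppler shift off a moving reflector: f₂ = f₀ · (v + u)/(v − u) (u > 0 toward emitter).
Returning signal is higher, so f₂ = f₀ + Δf = 5127000 + 2919 = 5129919 Hz.
Rearranging, u = v · (f₂ − f₀)/(f₂ + f₀) = 1546 × 2919/10256919 ≈ 0.44 m/s.
So the scatterer in a fluid is moving at 0.44 m/s toward the emitter.

0.44 m/s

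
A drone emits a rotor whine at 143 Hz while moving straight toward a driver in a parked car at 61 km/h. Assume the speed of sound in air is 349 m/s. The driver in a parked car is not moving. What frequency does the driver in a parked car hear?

150 Hz

61 km/h = 16.94 m/s.
Only the source moves, toward the listener, so f' = f · v/(v − v_s).
f' = 143 × 349/(349 − 16.94) = 143 × 349/332.1 ≈ 150 Hz.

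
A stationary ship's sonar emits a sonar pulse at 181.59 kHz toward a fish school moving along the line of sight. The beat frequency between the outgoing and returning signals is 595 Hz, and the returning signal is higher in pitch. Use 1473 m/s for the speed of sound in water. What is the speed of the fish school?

2.41 m/s

Double Doppler shift off a moving reflector: f₂ = f₀ · (v + u)/(v − u) (u > 0 toward emitter).
Returning signal is higher, so f₂ = f₀ + Δf = 181590 + 595 = 182185 Hz.
Rearranging, u = v · (f₂ − f₀)/(f₂ + f₀) = 1473 × 595/363775 ≈ 2.41 m/s.
So the fish school is moving at 2.41 m/s toward the emitter.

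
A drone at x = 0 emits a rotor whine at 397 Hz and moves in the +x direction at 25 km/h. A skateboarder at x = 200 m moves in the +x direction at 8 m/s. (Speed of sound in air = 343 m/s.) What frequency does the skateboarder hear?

25 km/h = 6.944 m/s.
The observer lies on the +x side, so the source is heading toward the observer and the observer is heading away from the source.
With source approaching and observer receding, f' = f · (v − v_o)/(v − v_s).
f' = 397 × (343 − 8)/(343 − 6.944) = 397 × 335/336.06 ≈ 396 Hz.

396 Hz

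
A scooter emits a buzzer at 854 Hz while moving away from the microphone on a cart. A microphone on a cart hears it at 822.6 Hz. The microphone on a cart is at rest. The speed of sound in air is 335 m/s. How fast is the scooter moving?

12.8 m/s

f' = f · v/(v + v_s) ⇒ v_s = v · |1 − f/f'|.
v_s = 335 × |1 − 854/822.6| = 335 × 0.03817 ≈ 12.8 m/s.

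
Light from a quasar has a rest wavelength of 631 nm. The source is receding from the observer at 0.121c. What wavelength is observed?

712.6 nm

Relativistic Doppler for wavelength: λ' = λ₀ · √((1 + β)/(1 − β)).
λ' = 631 × √(1.1210/0.8790) = 631 × 1.12930 ≈ 712.6 nm.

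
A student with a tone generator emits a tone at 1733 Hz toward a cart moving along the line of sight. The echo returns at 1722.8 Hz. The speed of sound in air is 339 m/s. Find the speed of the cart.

Double Doppler shift off a moving reflector: f₂ = f₀ · (v + u)/(v − u) (u > 0 toward emitter).
Rearranging, u = v · (f₂ − f₀)/(f₂ + f₀) = 339 × -10.2/3455.8 ≈ -1.00 m/s.
So the cart is moving at 1.00 m/s away from the emitter.

1.00 m/s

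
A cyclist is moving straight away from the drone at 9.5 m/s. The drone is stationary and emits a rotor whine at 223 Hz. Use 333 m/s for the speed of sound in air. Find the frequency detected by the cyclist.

217 Hz

Moving observer, stationary source: f' = f · (v − v_o)/v.
f' = 223 × (333 − 9.5)/333 = 223 × 323.5/333 ≈ 217 Hz.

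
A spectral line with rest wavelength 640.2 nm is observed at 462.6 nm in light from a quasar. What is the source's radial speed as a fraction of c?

0.314c

λ'/λ₀ = 0.7226 < 1 (blueshift), so the source is approaching.
λ'/λ₀ = √((1 − β)/(1 + β)) for an approaching source ⇒ β = (1 − r²)/(1 + r²) with r = λ'/λ₀.
β = (1 − 0.5221)/(1 + 0.5221) ≈ 0.314.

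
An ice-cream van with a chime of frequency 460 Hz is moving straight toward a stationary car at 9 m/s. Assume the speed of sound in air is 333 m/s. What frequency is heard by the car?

473 Hz

Only the source moves, toward the listener, so f' = f · v/(v − v_s).
f' = 460 × 333/(333 − 9) = 460 × 333/324 ≈ 473 Hz.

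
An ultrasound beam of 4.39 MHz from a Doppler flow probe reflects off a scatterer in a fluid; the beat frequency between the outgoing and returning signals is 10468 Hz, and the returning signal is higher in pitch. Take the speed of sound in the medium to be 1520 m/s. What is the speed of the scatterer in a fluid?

1.81 m/s

Double Doppler shift off a moving reflector: f₂ = f₀ · (v + u)/(v − u) (u > 0 toward emitter).
Returning signal is higher, so f₂ = f₀ + Δf = 4390000 + 10468 = 4400468 Hz.
Rearranging, u = v · (f₂ − f₀)/(f₂ + f₀) = 1520 × 10468/8790468 ≈ 1.81 m/s.
So the scatterer in a fluid is moving at 1.81 m/s toward the emitter.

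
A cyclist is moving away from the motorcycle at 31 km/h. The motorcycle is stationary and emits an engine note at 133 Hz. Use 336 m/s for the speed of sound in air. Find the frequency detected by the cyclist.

130 Hz

31 km/h = 8.611 m/s.
Moving observer, stationary source: f' = f · (v − v_o)/v.
f' = 133 × (336 − 8.611)/336 = 133 × 327.39/336 ≈ 130 Hz.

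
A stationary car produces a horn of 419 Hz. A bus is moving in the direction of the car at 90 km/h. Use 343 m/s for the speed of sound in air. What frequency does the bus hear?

90 km/h = 25 m/s.
Only the observer moves, toward the source, so f' = f · (v + v_o)/v.
f' = 419 × (343 + 25)/343 = 419 × 368/343 ≈ 450 Hz.

450 Hz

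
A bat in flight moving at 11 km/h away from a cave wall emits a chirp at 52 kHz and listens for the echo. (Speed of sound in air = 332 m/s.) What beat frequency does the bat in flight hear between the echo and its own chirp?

11 km/h = 3.056 m/s.
The cave wall receives the sound from a moving source: f₁ = f₀ · v/(v + v_e) = 52 × 332/335.06 ≈ 51.526 kHz.
On the return leg the bat in flight is a moving observer: f₂ = f₁ · (v − v_e)/v = 51.526 × 328.94/332 ≈ 51.052 kHz.
Equivalently f₂ = f₀ · (v − v_e)/(v + v_e).
Beat against the emitted tone (with f₀ = 52000 Hz): |f₂ − f₀| = 2v_e·f₀/(v + v_e) = 2 × 3.056 × 52000/335.06 ≈ 948 Hz.

948 Hz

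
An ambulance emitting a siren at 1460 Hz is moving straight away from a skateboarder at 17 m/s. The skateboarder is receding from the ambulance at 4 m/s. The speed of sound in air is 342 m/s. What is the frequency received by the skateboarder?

1375 Hz

General Doppler shift: f' = f · (v − v_o)/(v + v_s).
f' = 1460 × (342 − 4)/(342 + 17) = 1460 × 338/359 ≈ 1375 Hz.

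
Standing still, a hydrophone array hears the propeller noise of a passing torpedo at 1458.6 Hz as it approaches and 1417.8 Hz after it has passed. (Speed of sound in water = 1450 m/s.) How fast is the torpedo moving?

20.6 m/s

f₁/f₂ = (v + v_s)/(v − v_s), so v_s = v · (f₁ − f₂)/(f₁ + f₂).
v_s = 1450 × (1458.6 − 1417.8)/(1458.6 + 1417.8) = 1450 × 40.8/2876.4 ≈ 20.6 m/s.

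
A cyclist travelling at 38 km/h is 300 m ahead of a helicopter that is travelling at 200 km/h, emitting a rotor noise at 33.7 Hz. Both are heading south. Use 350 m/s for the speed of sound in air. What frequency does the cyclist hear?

38.9 Hz

200 km/h = 55.56 m/s; 38 km/h = 10.56 m/s.
The cyclist is ahead, so the helicopter is moving toward it while the cyclist is moving away from the helicopter.
Both move, so f' = f · (v − v_o)/(v − v_s).
f' = 33.7 × (350 − 10.56)/(350 − 55.56) = 33.7 × 339.44/294.44 ≈ 38.9 Hz.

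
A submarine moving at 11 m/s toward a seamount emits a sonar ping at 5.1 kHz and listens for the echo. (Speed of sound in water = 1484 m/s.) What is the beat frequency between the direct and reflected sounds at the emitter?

76 Hz

The seamount receives the sound from a moving source: f₁ = f₀ · v/(v − v_e) = 5.1 × 1484/1473 ≈ 5.1381 kHz.
On the return leg the submarine is a moving observer: f₂ = f₁ · (v + v_e)/v = 5.1381 × 1495/1484 ≈ 5.1762 kHz.
Equivalently f₂ = f₀ · (v + v_e)/(v − v_e).
Beat against the emitted tone (with f₀ = 5100 Hz): |f₂ − f₀| = 2v_e·f₀/(v − v_e) = 2 × 11 × 5100/1473 ≈ 76 Hz.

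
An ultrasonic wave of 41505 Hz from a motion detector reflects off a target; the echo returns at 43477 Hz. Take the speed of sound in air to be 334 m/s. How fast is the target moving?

7.8 m/s

Double Doppler shift off a moving reflector: f₂ = f₀ · (v + u)/(v − u) (u > 0 toward emitter).
Rearranging, u = v · (f₂ − f₀)/(f₂ + f₀) = 334 × 1972/84982 ≈ 7.8 m/s.
So the target is moving at 7.8 m/s toward the emitter.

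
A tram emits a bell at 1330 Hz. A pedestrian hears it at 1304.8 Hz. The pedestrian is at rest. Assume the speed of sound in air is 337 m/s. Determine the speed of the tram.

f' < f, so the tram is receding.
f' = f · v/(v + v_s) ⇒ v_s = v · |1 − f/f'|.
v_s = 337 × |1 − 1330/1304.8| = 337 × 0.01931 ≈ 6.5 m/s.

6.5 m/s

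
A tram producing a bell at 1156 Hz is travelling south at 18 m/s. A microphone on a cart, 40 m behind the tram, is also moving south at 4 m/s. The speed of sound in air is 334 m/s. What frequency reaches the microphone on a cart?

The microphone on a cart is behind, so the tram is moving away from it while the microphone on a cart is moving toward the tram.
General Doppler shift: f' = f · (v + v_o)/(v + v_s).
f' = 1156 × (334 + 4)/(334 + 18) = 1156 × 338/352 ≈ 1110 Hz.

1110 Hz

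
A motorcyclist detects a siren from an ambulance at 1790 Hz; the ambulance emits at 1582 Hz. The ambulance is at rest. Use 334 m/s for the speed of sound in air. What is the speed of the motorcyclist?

44 m/s

f' > f, so the motorcyclist is approaching.
f' = f · (v + v_o)/v ⇒ v_o = v · |f'/f − 1|.
v_o = 334 × |1790/1582 − 1| = 334 × 0.1315 ≈ 44 m/s.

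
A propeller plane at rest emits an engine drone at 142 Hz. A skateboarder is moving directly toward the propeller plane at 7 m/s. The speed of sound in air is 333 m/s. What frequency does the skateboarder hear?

Only the observer moves, toward the source, so f' = f · (v + v_o)/v.
f' = 142 × (333 + 7)/333 = 142 × 340/333 ≈ 145 Hz.

145 Hz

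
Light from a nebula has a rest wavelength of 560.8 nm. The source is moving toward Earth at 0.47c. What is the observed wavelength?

Relativistic Doppler for wavelength: λ' = λ₀ · √((1 − β)/(1 + β)).
λ' = 560.8 × √(0.5300/1.4700) = 560.8 × 0.60045 ≈ 336.7 nm.

336.7 nm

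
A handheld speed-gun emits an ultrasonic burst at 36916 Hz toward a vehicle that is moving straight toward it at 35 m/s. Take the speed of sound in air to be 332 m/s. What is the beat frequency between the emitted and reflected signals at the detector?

The vehicle first receives the wave as a moving observer: f₁ = f₀ · (v + u)/v = 36916 × (332 + 35)/332 ≈ 40808 Hz.
On reflection it acts as a source moving toward the stationary detector: f₂ = f₁ · v/(v − u) = 40808 × 332/297 ≈ 45617 Hz.
Equivalently f₂ = f₀ · (v + u)/(v − u).
Beat frequency: |f₂ − f₀| = 2u·f₀/(v − u) = 2 × 35 × 36916/297 ≈ 8701 Hz.

8701 Hz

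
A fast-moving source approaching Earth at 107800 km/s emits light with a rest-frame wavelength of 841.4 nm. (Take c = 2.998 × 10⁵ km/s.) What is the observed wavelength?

577.5 nm

β = v/c = 107800/299800 = 0.3596.
Relativistic Doppler for wavelength: λ' = λ₀ · √((1 − β)/(1 + β)).
λ' = 841.4 × √(0.6404/1.3596) = 841.4 × 0.68633 ≈ 577.5 nm.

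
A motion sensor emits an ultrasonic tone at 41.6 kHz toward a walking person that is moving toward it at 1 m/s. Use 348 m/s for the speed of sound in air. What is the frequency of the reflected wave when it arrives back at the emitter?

41.8 kHz

At the walking person (a moving observer), f₁ = f₀ · (v + u)/v = 41.6 × 349/348 ≈ 41.7 kHz.
On reflection it acts as a source moving toward the stationary detector: f₂ = f₁ · v/(v − u) = 41.7 × 348/347 ≈ 41.8 kHz.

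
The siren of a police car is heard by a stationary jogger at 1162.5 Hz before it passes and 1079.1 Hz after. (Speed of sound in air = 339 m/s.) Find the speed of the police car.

f₁/f₂ = (v + v_s)/(v − v_s), so v_s = v · (f₁ − f₂)/(f₁ + f₂).
v_s = 339 × (1162.5 − 1079.1)/(1162.5 + 1079.1) = 339 × 83.4/2241.6 ≈ 12.6 m/s.

12.6 m/s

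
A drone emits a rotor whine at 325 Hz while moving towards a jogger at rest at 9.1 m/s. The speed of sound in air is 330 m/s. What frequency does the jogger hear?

Only the source moves, toward the listener, so f' = f · v/(v − v_s).
f' = 325 × 330/(330 − 9.1) = 325 × 330/320.9 ≈ 334 Hz.

334 Hz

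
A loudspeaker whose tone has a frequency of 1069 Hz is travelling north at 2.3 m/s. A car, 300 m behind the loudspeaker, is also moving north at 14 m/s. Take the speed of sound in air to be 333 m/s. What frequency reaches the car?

1106 Hz

The car is behind, so the loudspeaker is moving away from it while the car is moving toward the loudspeaker.
Both move, so f' = f · (v + v_o)/(v + v_s).
f' = 1069 × (333 + 14)/(333 + 2.3) = 1069 × 347/335.3 ≈ 1106 Hz.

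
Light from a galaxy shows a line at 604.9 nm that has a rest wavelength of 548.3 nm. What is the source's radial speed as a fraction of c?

0.098

λ'/λ₀ = 1.1032 > 1 (redshift), so the source is receding.
λ'/λ₀ = √((1 + β)/(1 − β)) for a receding source ⇒ β = (r² − 1)/(r² + 1) with r = λ'/λ₀.
β = (1.2171 − 1)/(1.2171 + 1) ≈ 0.098.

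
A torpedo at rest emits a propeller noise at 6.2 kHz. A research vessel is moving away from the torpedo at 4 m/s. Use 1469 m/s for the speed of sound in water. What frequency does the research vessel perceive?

Moving observer, stationary source: f' = f · (v − v_o)/v.
f' = 6.2 × (1469 − 4)/1469 = 6.2 × 1465/1469 ≈ 6.18 kHz.

6.18 kHz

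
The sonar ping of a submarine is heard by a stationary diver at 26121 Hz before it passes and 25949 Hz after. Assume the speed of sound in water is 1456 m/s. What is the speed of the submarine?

f₁/f₂ = (v + v_s)/(v − v_s), so v_s = v · (f₁ − f₂)/(f₁ + f₂).
v_s = 1456 × (26121 − 25949)/(26121 + 25949) = 1456 × 172/52070 ≈ 4.8 m/s.

4.8 m/s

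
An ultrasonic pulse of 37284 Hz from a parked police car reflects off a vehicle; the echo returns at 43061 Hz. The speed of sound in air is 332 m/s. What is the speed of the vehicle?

Double Doppler shift off a moving reflector: f₂ = f₀ · (v + u)/(v − u) (u > 0 toward emitter).
Rearranging, u = v · (f₂ − f₀)/(f₂ + f₀) = 332 × 5777/80345 ≈ 23.9 m/s.
So the vehicle is moving at 23.9 m/s toward the emitter.

23.9 m/s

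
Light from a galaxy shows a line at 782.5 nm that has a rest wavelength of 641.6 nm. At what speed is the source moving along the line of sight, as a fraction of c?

λ'/λ₀ = 1.2196 > 1 (redshift), so the source is receding.
λ'/λ₀ = √((1 + β)/(1 − β)) for a receding source ⇒ β = (r² − 1)/(r² + 1) with r = λ'/λ₀.
β = (1.4874 − 1)/(1.4874 + 1) ≈ 0.196.

0.196c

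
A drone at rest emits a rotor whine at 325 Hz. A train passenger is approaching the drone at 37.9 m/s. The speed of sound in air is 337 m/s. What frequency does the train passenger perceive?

Moving observer, stationary source: f' = f · (v + v_o)/v.
f' = 325 × (337 + 37.9)/337 = 325 × 374.9/337 ≈ 362 Hz.

362 Hz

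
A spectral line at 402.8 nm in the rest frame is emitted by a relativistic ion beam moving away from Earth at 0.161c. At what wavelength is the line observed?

473.8 nm

Relativistic Doppler for wavelength: λ' = λ₀ · √((1 + β)/(1 − β)).
λ' = 402.8 × √(1.1610/0.8390) = 402.8 × 1.17635 ≈ 473.8 nm.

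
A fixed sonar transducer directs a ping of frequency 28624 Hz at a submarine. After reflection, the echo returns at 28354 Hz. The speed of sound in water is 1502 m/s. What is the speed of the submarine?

Double Doppler shift off a moving reflector: f₂ = f₀ · (v + u)/(v − u) (u > 0 toward emitter).
Rearranging, u = v · (f₂ − f₀)/(f₂ + f₀) = 1502 × -270/56978 ≈ -7.1 m/s.
So the submarine is moving at 7.1 m/s away from the emitter.

7.1 m/s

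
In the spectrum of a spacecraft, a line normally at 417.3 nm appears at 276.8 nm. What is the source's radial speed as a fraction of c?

0.389

λ'/λ₀ = 0.6633 < 1 (blueshift), so the source is approaching.
λ'/λ₀ = √((1 − β)/(1 + β)) for an approaching source ⇒ β = (1 − r²)/(1 + r²) with r = λ'/λ₀.
β = (1 − 0.4400)/(1 + 0.4400) ≈ 0.389.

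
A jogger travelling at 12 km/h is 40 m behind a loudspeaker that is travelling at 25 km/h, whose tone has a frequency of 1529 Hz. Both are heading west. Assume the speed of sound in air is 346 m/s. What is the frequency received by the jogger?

1513 Hz

25 km/h = 6.944 m/s; 12 km/h = 3.333 m/s.
The jogger is behind, so the loudspeaker is moving away from it while the jogger is moving toward the loudspeaker.
Both move, so f' = f · (v + v_o)/(v + v_s).
f' = 1529 × (346 + 3.333)/(346 + 6.944) = 1529 × 349.33/352.94 ≈ 1513 Hz.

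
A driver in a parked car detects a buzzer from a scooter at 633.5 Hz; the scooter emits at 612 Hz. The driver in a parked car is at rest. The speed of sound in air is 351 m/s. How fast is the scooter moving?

11.9 m/s

f' > f, so the scooter is approaching.
f' = f · v/(v − v_s) ⇒ v_s = v · |1 − f/f'|.
v_s = 351 × |1 − 612/633.5| = 351 × 0.03394 ≈ 11.9 m/s.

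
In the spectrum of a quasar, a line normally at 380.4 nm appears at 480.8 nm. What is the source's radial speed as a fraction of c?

0.230c

λ'/λ₀ = 1.2639 > 1 (redshift), so the source is receding.
λ'/λ₀ = √((1 + β)/(1 − β)) for a receding source ⇒ β = (r² − 1)/(r² + 1) with r = λ'/λ₀.
β = (1.5975 − 1)/(1.5975 + 1) ≈ 0.230.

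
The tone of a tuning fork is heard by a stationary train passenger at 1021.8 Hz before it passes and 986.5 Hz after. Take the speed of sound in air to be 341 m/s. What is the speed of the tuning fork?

6.0 m/s

f₁/f₂ = (v + v_s)/(v − v_s), so v_s = v · (f₁ − f₂)/(f₁ + f₂).
v_s = 341 × (1021.8 − 986.5)/(1021.8 + 986.5) = 341 × 35.3/2008.3 ≈ 6.0 m/s.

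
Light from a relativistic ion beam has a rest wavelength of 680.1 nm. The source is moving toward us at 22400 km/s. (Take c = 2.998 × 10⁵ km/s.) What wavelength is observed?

631.0 nm

β = v/c = 22400/299800 = 0.0747.
Relativistic Doppler for wavelength: λ' = λ₀ · √((1 − β)/(1 + β)).
λ' = 680.1 × √(0.9253/1.0747) = 680.1 × 0.92788 ≈ 631.0 nm.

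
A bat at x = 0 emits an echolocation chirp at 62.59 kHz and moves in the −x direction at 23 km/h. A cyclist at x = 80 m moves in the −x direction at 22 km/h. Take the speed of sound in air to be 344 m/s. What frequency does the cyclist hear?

23 km/h = 6.389 m/s; 22 km/h = 6.111 m/s.
The observer lies on the +x side, so the source is heading away from the observer and the observer is heading toward the source.
General Doppler shift: f' = f · (v + v_o)/(v + v_s).
f' = 62.59 × (344 + 6.111)/(344 + 6.389) = 62.59 × 350.11/350.39 ≈ 62.5 kHz.

62.5 kHz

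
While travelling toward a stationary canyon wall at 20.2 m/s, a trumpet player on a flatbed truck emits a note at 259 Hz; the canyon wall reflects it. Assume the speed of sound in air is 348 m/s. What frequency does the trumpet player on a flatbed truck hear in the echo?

The canyon wall receives the sound from a moving source: f₁ = f₀ · v/(v − v_e) = 259 × 348/327.8 ≈ 275 Hz.
On the return leg the trumpet player on a flatbed truck is a moving observer: f₂ = f₁ · (v + v_e)/v = 275 × 368.2/348 ≈ 291 Hz.

291 Hz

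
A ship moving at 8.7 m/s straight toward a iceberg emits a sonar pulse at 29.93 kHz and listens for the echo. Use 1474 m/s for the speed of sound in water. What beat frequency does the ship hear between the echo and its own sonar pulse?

355 Hz

The iceberg receives the sound from a moving source: f₁ = f₀ · v/(v − v_e) = 29.93 × 1474/1465.3 ≈ 30.108 kHz.
On the return leg the ship is a moving observer: f₂ = f₁ · (v + v_e)/v = 30.108 × 1482.7/1474 ≈ 30.285 kHz.
Beat against the emitted tone (with f₀ = 29930 Hz): |f₂ − f₀| = 2v_e·f₀/(v − v_e) = 2 × 8.7 × 29930/1465.3 ≈ 355 Hz.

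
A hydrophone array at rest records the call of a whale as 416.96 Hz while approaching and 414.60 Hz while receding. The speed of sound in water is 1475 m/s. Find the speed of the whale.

f₁/f₂ = (v + v_s)/(v − v_s), so v_s = v · (f₁ − f₂)/(f₁ + f₂).
v_s = 1475 × (416.96 − 414.60)/(416.96 + 414.60) = 1475 × 2.36/831.56 ≈ 4.2 m/s.

4.2 m/s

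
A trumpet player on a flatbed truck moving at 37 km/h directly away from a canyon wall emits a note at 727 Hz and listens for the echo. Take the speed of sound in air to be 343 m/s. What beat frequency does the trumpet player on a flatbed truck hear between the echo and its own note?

42.3 Hz

37 km/h = 10.28 m/s.
The canyon wall receives the sound from a moving source: f₁ = f₀ · v/(v + v_e) = 727 × 343/353.28 ≈ 705.8 Hz.
On the return leg the trumpet player on a flatbed truck is a moving observer: f₂ = f₁ · (v − v_e)/v = 705.8 × 332.72/343 ≈ 684.7 Hz.
Equivalently f₂ = f₀ · (v − v_e)/(v + v_e).
Beat against the emitted tone: |f₂ − f₀| = 2v_e·f₀/(v + v_e) = 2 × 10.28 × 727/353.28 ≈ 42.3 Hz.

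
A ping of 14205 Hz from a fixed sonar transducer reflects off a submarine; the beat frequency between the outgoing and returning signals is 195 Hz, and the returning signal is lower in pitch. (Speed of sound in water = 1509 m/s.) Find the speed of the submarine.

Double Doppler shift off a moving reflector: f₂ = f₀ · (v + u)/(v − u) (u > 0 toward emitter).
Returning signal is lower, so f₂ = f₀ − Δf = 14205 − 195 = 14010 Hz.
Rearranging, u = v · (f₂ − f₀)/(f₂ + f₀) = 1509 × -195/28215 ≈ -10.4 m/s.
So the submarine is moving at 10.4 m/s away from the emitter.

10.4 m/s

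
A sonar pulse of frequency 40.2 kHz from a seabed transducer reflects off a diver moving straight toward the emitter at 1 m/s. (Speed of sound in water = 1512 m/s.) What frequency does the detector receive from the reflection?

The diver first receives the wave as a moving observer: f₁ = f₀ · (v + u)/v = 40.2 × (1512 + 1)/1512 ≈ 40.2 kHz.
On reflection it acts as a source moving toward the stationary detector: f₂ = f₁ · v/(v − u) = 40.2 × 1512/1511 ≈ 40.3 kHz.
Equivalently f₂ = f₀ · (v + u)/(v − u).

40.3 kHz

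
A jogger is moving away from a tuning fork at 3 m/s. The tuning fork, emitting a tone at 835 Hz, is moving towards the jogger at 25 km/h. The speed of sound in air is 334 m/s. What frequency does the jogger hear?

845 Hz

25 km/h = 6.944 m/s.
Both move, so f' = f · (v − v_o)/(v − v_s).
f' = 835 × (334 − 3)/(334 − 6.944) = 835 × 331/327.06 ≈ 845 Hz.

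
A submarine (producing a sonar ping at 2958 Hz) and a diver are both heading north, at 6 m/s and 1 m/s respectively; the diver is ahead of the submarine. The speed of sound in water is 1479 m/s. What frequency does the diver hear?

2968 Hz

The diver is ahead, so the submarine is moving toward it while the diver is moving away from the submarine.
Both move, so f' = f · (v − v_o)/(v − v_s).
f' = 2958 × (1479 − 1)/(1479 − 6) = 2958 × 1478/1473 ≈ 2968 Hz.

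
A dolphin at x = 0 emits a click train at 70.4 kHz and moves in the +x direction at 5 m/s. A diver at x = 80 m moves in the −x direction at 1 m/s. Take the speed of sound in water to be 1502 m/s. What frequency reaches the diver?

70.7 kHz

The observer lies on the +x side, so the source is heading toward the observer and the observer is heading toward the source.
General Doppler shift: f' = f · (v + v_o)/(v − v_s).
f' = 70.4 × (1502 + 1)/(1502 − 5) = 70.4 × 1503/1497 ≈ 70.7 kHz.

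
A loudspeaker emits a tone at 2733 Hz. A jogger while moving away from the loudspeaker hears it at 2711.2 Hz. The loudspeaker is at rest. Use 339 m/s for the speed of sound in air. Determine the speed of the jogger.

2.70 m/s

f' = f · (v − v_o)/v ⇒ v_o = v · |f'/f − 1|.
v_o = 339 × |2711.2/2733 − 1| = 339 × 0.007977 ≈ 2.70 m/s.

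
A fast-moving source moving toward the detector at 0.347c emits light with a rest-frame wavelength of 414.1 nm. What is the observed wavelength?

Relativistic Doppler for wavelength: λ' = λ₀ · √((1 − β)/(1 + β)).
λ' = 414.1 × √(0.6530/1.3470) = 414.1 × 0.69626 ≈ 288.3 nm.

288.3 nm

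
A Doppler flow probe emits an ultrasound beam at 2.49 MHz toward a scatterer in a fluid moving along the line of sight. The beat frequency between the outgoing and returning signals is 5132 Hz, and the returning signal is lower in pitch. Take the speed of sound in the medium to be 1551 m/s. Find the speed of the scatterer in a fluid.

1.60 m/s

Double Doppler shift off a moving reflector: f₂ = f₀ · (v + u)/(v − u) (u > 0 toward emitter).
Returning signal is lower, so f₂ = f₀ − Δf = 2490000 − 5132 = 2484868 Hz.
Rearranging, u = v · (f₂ − f₀)/(f₂ + f₀) = 1551 × -5132/4974868 ≈ -1.60 m/s.
So the scatterer in a fluid is moving at 1.60 m/s away from the emitter.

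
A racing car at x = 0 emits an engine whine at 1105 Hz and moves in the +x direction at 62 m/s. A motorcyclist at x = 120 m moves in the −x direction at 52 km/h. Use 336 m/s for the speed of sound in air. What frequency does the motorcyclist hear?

52 km/h = 14.44 m/s.
The observer lies on the +x side, so the source is heading toward the observer and the observer is heading toward the source.
Both move, so f' = f · (v + v_o)/(v − v_s).
f' = 1105 × (336 + 14.44)/(336 − 62) = 1105 × 350.44/274 ≈ 1413 Hz.

1413 Hz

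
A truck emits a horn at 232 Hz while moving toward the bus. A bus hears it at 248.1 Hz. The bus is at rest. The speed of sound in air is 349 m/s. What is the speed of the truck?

22.6 m/s

f' = f · v/(v − v_s) ⇒ v_s = v · |1 − f/f'|.
v_s = 349 × |1 − 232/248.1| = 349 × 0.06489 ≈ 22.6 m/s.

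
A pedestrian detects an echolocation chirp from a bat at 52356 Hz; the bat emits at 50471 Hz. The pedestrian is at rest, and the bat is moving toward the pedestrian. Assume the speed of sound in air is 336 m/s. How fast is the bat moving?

12.1 m/s

f' = f · v/(v − v_s) ⇒ v_s = v · |1 − f/f'|.
v_s = 336 × |1 − 50471/52356| = 336 × 0.036 ≈ 12.1 m/s.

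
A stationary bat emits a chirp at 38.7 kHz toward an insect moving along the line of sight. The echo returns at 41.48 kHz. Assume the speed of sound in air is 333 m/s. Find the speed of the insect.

Double Doppler shift off a moving reflector: f₂ = f₀ · (v + u)/(v − u) (u > 0 toward emitter).
Rearranging, u = v · (f₂ − f₀)/(f₂ + f₀) = 333 × 2.78/80.18 ≈ 11.5 m/s.
So the insect is moving at 11.5 m/s toward the emitter.

11.5 m/s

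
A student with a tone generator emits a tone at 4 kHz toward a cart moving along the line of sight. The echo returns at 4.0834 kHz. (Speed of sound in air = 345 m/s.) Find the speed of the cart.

3.6 m/s

Double Doppler shift off a moving reflector: f₂ = f₀ · (v + u)/(v − u) (u > 0 toward emitter).
Rearranging, u = v · (f₂ − f₀)/(f₂ + f₀) = 345 × 0.0834/8.0834 ≈ 3.6 m/s.
So the cart is moving at 3.6 m/s toward the emitter.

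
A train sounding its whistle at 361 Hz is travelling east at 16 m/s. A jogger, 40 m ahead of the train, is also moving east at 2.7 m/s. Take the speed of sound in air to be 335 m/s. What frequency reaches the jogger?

The jogger is ahead, so the train is moving toward it while the jogger is moving away from the train.
With source approaching and observer receding, f' = f · (v − v_o)/(v − v_s).
f' = 361 × (335 − 2.7)/(335 − 16) = 361 × 332.3/319 ≈ 376 Hz.

376 Hz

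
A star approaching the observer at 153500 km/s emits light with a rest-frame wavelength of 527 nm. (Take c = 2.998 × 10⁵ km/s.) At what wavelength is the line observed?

299.4 nm

β = v/c = 153500/299800 = 0.5120.
Relativistic Doppler for wavelength: λ' = λ₀ · √((1 − β)/(1 + β)).
λ' = 527 × √(0.4880/1.5120) = 527 × 0.56811 ≈ 299.4 nm.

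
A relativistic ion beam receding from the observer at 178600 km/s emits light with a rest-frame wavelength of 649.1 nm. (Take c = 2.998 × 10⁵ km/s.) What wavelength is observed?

β = v/c = 178600/299800 = 0.5957.
Relativistic Doppler for wavelength: λ' = λ₀ · √((1 + β)/(1 − β)).
λ' = 649.1 × √(1.5957/0.4043) = 649.1 × 1.98675 ≈ 1289.6 nm.

1289.6 nm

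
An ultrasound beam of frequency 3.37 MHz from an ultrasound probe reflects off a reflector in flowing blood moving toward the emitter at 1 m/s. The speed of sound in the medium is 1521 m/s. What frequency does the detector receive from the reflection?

At the reflector in flowing blood (a moving observer), f₁ = f₀ · (v + u)/v = 3.37 × 1522/1521 ≈ 3.372 MHz.
On reflection it acts as a source moving toward the stationary detector: f₂ = f₁ · v/(v − u) = 3.372 × 1521/1520 ≈ 3.374 MHz.
Equivalently f₂ = f₀ · (v + u)/(v − u).

3.374 MHz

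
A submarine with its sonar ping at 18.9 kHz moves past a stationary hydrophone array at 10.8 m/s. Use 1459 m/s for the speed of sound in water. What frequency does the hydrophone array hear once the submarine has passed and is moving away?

Receding: f₂ = f · v/(v + v_s) = 18.9 × 1459/1469.8 ≈ 18.76 kHz.

18.76 kHz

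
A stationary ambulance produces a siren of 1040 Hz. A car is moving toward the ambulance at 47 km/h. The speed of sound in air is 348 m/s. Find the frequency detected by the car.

47 km/h = 13.06 m/s.
Moving observer, stationary source: f' = f · (v + v_o)/v.
f' = 1040 × (348 + 13.06)/348 = 1040 × 361.06/348 ≈ 1079 Hz.

1079 Hz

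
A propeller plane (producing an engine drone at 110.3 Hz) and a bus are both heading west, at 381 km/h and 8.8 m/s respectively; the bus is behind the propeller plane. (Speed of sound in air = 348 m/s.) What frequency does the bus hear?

381 km/h = 105.8 m/s.
The bus is behind, so the propeller plane is moving away from it while the bus is moving toward the propeller plane.
Both move, so f' = f · (v + v_o)/(v + v_s).
f' = 110.3 × (348 + 8.8)/(348 + 105.8) = 110.3 × 356.8/453.83 ≈ 87 Hz.

87 Hz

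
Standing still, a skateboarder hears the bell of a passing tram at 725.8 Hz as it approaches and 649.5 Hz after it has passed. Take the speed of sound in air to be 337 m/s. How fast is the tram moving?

f₁/f₂ = (v + v_s)/(v − v_s), so v_s = v · (f₁ − f₂)/(f₁ + f₂).
v_s = 337 × (725.8 − 649.5)/(725.8 + 649.5) = 337 × 76.3/1375.3 ≈ 18.7 m/s.

18.7 m/s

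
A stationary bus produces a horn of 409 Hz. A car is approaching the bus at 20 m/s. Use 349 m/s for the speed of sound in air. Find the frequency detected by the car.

Moving observer, stationary source: f' = f · (v + v_o)/v.
f' = 409 × (349 + 20)/349 = 409 × 369/349 ≈ 432 Hz.

432 Hz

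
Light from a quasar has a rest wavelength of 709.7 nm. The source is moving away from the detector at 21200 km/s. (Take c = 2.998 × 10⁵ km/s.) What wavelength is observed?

761.8 nm

β = v/c = 21200/299800 = 0.0707.
Relativistic Doppler for wavelength: λ' = λ₀ · √((1 + β)/(1 − β)).
λ' = 709.7 × √(1.0707/0.9293) = 709.7 × 1.07340 ≈ 761.8 nm.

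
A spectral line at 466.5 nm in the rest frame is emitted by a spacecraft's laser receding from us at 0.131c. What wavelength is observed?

532.2 nm

Relativistic Doppler for wavelength: λ' = λ₀ · √((1 + β)/(1 − β)).
λ' = 466.5 × √(1.1310/0.8690) = 466.5 × 1.14083 ≈ 532.2 nm.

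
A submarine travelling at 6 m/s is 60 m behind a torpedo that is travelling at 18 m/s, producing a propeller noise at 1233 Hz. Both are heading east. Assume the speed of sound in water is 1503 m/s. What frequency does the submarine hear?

1223 Hz

The submarine is behind, so the torpedo is moving away from it while the submarine is moving toward the torpedo.
General Doppler shift: f' = f · (v + v_o)/(v + v_s).
f' = 1233 × (1503 + 6)/(1503 + 18) = 1233 × 1509/1521 ≈ 1223 Hz.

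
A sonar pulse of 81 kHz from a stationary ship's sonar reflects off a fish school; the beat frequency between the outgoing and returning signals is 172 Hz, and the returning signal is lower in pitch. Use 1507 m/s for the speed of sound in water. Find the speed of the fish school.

1.60 m/s

Double Doppler shift off a moving reflector: f₂ = f₀ · (v + u)/(v − u) (u > 0 toward emitter).
Returning signal is lower, so f₂ = f₀ − Δf = 81000 − 172 = 80828 Hz.
Rearranging, u = v · (f₂ − f₀)/(f₂ + f₀) = 1507 × -172/161828 ≈ -1.60 m/s.
So the fish school is moving at 1.60 m/s away from the emitter.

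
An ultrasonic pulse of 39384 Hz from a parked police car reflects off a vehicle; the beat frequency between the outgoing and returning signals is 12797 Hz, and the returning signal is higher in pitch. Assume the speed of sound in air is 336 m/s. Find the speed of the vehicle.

Double Doppler shift off a moving reflector: f₂ = f₀ · (v + u)/(v − u) (u > 0 toward emitter).
Returning signal is higher, so f₂ = f₀ + Δf = 39384 + 12797 = 52181 Hz.
Rearranging, u = v · (f₂ − f₀)/(f₂ + f₀) = 336 × 12797/91565 ≈ 47 m/s.
So the vehicle is moving at 47 m/s toward the emitter.

47 m/s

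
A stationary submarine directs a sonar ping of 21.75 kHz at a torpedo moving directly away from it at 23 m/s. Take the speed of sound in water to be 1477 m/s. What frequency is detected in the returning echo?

At the torpedo (a moving observer), f₁ = f₀ · (v − u)/v = 21.75 × 1454/1477 ≈ 21.4 kHz.
On reflection it acts as a source moving away from the stationary detector: f₂ = f₁ · v/(v + u) = 21.4 × 1477/1500 ≈ 21.1 kHz.

21.1 kHz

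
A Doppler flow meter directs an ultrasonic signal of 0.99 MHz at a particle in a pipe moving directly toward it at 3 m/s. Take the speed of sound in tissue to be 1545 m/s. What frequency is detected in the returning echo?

At the particle in a pipe (a moving observer), f₁ = f₀ · (v + u)/v = 0.99 × 1548/1545 ≈ 0.9919 MHz.
On reflection it acts as a source moving toward the stationary detector: f₂ = f₁ · v/(v − u) = 0.9919 × 1545/1542 ≈ 0.9939 MHz.
Equivalently f₂ = f₀ · (v + u)/(v − u).

0.9939 MHz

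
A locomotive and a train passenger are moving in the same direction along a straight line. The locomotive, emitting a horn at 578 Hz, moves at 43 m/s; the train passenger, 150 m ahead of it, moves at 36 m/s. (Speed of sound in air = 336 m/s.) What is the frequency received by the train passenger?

592 Hz

The train passenger is ahead, so the locomotive is moving toward it while the train passenger is moving away from the locomotive.
Both move, so f' = f · (v − v_o)/(v − v_s).
f' = 578 × (336 − 36)/(336 − 43) = 578 × 300/293 ≈ 592 Hz.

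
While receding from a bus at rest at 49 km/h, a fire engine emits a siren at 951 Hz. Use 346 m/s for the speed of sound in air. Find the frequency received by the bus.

49 km/h = 13.61 m/s.
With the source moving away from a stationary observer, f' = f · v/(v + v_s).
f' = 951 × 346/(346 + 13.61) = 951 × 346/359.6 ≈ 915 Hz.

915 Hz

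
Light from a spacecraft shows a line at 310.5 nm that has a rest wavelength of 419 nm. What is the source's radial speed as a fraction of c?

λ'/λ₀ = 0.7411 < 1 (blueshift), so the source is approaching.
λ'/λ₀ = √((1 − β)/(1 + β)) for an approaching source ⇒ β = (1 − r²)/(1 + r²) with r = λ'/λ₀.
β = (1 − 0.5492)/(1 + 0.5492) ≈ 0.291.

0.291c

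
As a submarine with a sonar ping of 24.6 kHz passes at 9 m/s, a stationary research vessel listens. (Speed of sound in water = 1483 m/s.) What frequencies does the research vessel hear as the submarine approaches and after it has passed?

24.8 kHz approaching; 24.5 kHz receding

Approaching: f₁ = f · v/(v − v_s) = 24.6 × 1483/1474 ≈ 24.8 kHz.
Receding: f₂ = f · v/(v + v_s) = 24.6 × 1483/1492 ≈ 24.5 kHz.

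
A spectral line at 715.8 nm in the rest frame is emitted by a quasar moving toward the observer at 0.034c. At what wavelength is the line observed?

691.9 nm

Relativistic Doppler for wavelength: λ' = λ₀ · √((1 − β)/(1 + β)).
λ' = 715.8 × √(0.9660/1.0340) = 715.8 × 0.96656 ≈ 691.9 nm.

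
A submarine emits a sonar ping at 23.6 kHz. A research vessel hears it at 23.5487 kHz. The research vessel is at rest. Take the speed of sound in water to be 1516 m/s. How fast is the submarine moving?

f' < f, so the submarine is receding.
f' = f · v/(v + v_s) ⇒ v_s = v · |1 − f/f'|.
v_s = 1516 × |1 − 23.6/23.5487| = 1516 × 0.002178 ≈ 3.3 m/s.

3.3 m/s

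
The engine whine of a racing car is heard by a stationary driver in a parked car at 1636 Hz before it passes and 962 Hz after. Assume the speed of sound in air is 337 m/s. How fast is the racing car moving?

f₁/f₂ = (v + v_s)/(v − v_s), so v_s = v · (f₁ − f₂)/(f₁ + f₂).
v_s = 337 × (1636 − 962)/(1636 + 962) = 337 × 674/2598 ≈ 87 m/s.

87 m/s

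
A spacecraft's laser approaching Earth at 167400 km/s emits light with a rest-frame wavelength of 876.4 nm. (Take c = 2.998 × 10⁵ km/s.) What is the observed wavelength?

466.5 nm

β = v/c = 167400/299800 = 0.5584.
Relativistic Doppler for wavelength: λ' = λ₀ · √((1 − β)/(1 + β)).
λ' = 876.4 × √(0.4416/1.5584) = 876.4 × 0.53234 ≈ 466.5 nm.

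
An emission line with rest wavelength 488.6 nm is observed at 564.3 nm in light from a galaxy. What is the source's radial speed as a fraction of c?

λ'/λ₀ = 1.1549 > 1 (redshift), so the source is receding.
λ'/λ₀ = √((1 + β)/(1 − β)) for a receding source ⇒ β = (r² − 1)/(r² + 1) with r = λ'/λ₀.
β = (1.3339 − 1)/(1.3339 + 1) ≈ 0.143.

0.143c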